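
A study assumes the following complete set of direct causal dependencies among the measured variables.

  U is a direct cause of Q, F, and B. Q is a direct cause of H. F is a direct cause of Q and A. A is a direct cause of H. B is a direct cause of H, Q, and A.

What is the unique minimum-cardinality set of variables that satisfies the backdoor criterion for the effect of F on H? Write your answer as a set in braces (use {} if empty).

{U}

Variables eligible for adjustment (non-descendants of F, excluding F and H): {B, U}.
Backdoor paths from F to H:
  P1: F <- U -> B -> A -> H
  P2: F <- U -> B -> Q -> H
  P3: F <- U -> B -> H
  P4: F <- U -> Q <- B -> A -> H
  P5: F <- U -> Q <- B -> H
  P6: F <- U -> Q -> H
The empty set is not sufficient: P1 (F <- U -> B -> A -> H) has no collider blocking it and no conditioned non-collider, so it is open.
Try {U}:
  P1: blocked at fork node U ∈ conditioning set.
  P2: blocked at fork node U ∈ conditioning set.
  P3: blocked at fork node U ∈ conditioning set.
  P4: blocked at fork node U ∈ conditioning set.
  P5: blocked at fork node U ∈ conditioning set.
  P6: blocked at fork node U ∈ conditioning set.
{U} contains no descendant of F and blocks every backdoor path.
No other singleton works — e.g. {B} leaves P6 open — so {U} is the unique smallest valid adjustment set.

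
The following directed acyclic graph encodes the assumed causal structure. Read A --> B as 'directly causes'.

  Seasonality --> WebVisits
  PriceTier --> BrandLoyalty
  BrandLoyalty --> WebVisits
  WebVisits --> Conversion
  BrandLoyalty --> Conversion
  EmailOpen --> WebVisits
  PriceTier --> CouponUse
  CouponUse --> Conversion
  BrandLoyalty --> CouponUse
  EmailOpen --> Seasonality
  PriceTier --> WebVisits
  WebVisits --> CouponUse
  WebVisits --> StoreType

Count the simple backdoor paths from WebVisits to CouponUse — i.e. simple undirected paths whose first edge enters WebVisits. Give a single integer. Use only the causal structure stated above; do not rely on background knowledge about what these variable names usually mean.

6

A backdoor path from WebVisits to CouponUse is any simple undirected path whose first edge points into WebVisits (i.e. leaves WebVisits via a parent).
Parents of WebVisits: {BrandLoyalty, EmailOpen, PriceTier, Seasonality}.
Enumerating:
  P1: WebVisits <- PriceTier -> BrandLoyalty -> CouponUse
  P2: WebVisits <- PriceTier -> BrandLoyalty -> Conversion <- CouponUse
  P3: WebVisits <- PriceTier -> CouponUse
  P4: WebVisits <- BrandLoyalty <- PriceTier -> CouponUse
  P5: WebVisits <- BrandLoyalty -> CouponUse
  P6: WebVisits <- BrandLoyalty -> Conversion <- CouponUse
That exhausts the simple backdoor paths. Count: 6.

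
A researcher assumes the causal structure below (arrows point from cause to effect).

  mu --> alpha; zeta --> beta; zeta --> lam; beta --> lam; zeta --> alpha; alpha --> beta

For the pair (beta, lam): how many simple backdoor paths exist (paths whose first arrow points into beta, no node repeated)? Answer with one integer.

A backdoor path from beta to lam is any simple undirected path whose first edge points into beta (i.e. leaves beta via a parent).
Parents of beta: {alpha, zeta}.
Enumerating:
  P1: beta <- zeta -> lam
  P2: beta <- alpha <- zeta -> lam
That exhausts the simple backdoor paths. Count: 2.

2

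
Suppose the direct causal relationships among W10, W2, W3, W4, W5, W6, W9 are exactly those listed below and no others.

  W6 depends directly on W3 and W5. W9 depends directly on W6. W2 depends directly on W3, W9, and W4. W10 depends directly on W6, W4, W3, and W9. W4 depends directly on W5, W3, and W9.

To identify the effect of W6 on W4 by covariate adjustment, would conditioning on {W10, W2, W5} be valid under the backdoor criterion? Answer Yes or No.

Backdoor paths from W6 to W4 (paths whose first edge points into W6):
  P1: W6 <- W3 -> W4
  P2: W6 <- W3 -> W2 <- W9 -> W4
  P3: W6 <- W3 -> W2 <- W9 -> W10 <- W4
  P4: W6 <- W3 -> W2 <- W4
  P5: W6 <- W3 -> W10 <- W9 -> W4
  P6: W6 <- W3 -> W10 <- W9 -> W2 <- W4
  P7: W6 <- W3 -> W10 <- W4
  P8: W6 <- W5 -> W4
Condition 1 (no descendant of W6 in the set): FAILS — W10 and W2 are descendants of W6.
Condition 2 (every backdoor path blocked by {W10, W2, W5}):
  P1: open — no interior node is in the conditioning set.
  P2: open — collider(s) W2 are conditioned on (or have a conditioned descendant) and no non-collider on the path is in the set.
  P3: open — collider(s) W2, W10 are conditioned on (or have a conditioned descendant) and no non-collider on the path is in the set.
  P4: open — collider(s) W2 are conditioned on (or have a conditioned descendant) and no non-collider on the path is in the set.
  P5: open — collider(s) W10 are conditioned on (or have a conditioned descendant) and no non-collider on the path is in the set.
  P6: open — collider(s) W10, W2 are conditioned on (or have a conditioned descendant) and no non-collider on the path is in the set.
  P7: open — collider(s) W10 are conditioned on (or have a conditioned descendant) and no non-collider on the path is in the set.
  P8: blocked at fork node W5 ∈ conditioning set.
{W10, W2, W5} does not satisfy the backdoor criterion.

No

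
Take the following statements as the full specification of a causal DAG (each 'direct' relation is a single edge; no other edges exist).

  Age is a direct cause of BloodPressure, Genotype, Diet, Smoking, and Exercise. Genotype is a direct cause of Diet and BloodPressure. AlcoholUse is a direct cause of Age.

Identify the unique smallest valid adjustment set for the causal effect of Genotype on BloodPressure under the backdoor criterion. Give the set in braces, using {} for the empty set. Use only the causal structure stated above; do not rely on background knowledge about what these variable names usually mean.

{Age}

Variables eligible for adjustment (non-descendants of Genotype, excluding Genotype and BloodPressure): {Age, AlcoholUse, Exercise, Smoking}.
Backdoor paths from Genotype to BloodPressure:
  P1: Genotype <- Age -> BloodPressure
The empty set is not sufficient: P1 (Genotype <- Age -> BloodPressure) has no collider blocking it and no conditioned non-collider, so it is open.
Try {Age}:
  P1: blocked at fork node Age ∈ conditioning set.
{Age} contains no descendant of Genotype and blocks every backdoor path.
No other singleton works — e.g. {AlcoholUse} leaves P1 open — so {Age} is the unique smallest valid adjustment set.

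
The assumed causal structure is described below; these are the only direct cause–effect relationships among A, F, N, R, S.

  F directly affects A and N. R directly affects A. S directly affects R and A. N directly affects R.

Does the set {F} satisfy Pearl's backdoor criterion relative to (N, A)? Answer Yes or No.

Backdoor paths from N to A (paths whose first edge points into N):
  P1: N <- F -> A
Condition 1 (no descendant of N in the set): holds — descendants of N are {A, R}; none are in {F}.
Condition 2 (every backdoor path blocked by {F}):
  P1: blocked at fork node F ∈ conditioning set.
{F} satisfies the backdoor criterion.

Yes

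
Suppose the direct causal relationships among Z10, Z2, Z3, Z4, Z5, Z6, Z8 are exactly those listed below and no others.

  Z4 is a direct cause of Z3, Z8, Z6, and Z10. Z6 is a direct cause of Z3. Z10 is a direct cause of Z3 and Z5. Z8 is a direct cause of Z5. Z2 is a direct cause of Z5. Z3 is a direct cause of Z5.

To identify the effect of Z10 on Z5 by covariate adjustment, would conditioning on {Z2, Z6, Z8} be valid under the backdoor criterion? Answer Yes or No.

No

Backdoor paths from Z10 to Z5 (paths whose first edge points into Z10):
  P1: Z10 <- Z4 -> Z6 -> Z3 -> Z5
  P2: Z10 <- Z4 -> Z8 -> Z5
  P3: Z10 <- Z4 -> Z3 -> Z5
Condition 1 (no descendant of Z10 in the set): holds — descendants of Z10 are {Z3, Z5}; none are in {Z2, Z6, Z8}.
Condition 2 (every backdoor path blocked by {Z2, Z6, Z8}):
  P1: blocked at chain node Z6 ∈ conditioning set.
  P2: blocked at chain node Z8 ∈ conditioning set.
  P3: open — no interior node is in the conditioning set.
{Z2, Z6, Z8} does not satisfy the backdoor criterion.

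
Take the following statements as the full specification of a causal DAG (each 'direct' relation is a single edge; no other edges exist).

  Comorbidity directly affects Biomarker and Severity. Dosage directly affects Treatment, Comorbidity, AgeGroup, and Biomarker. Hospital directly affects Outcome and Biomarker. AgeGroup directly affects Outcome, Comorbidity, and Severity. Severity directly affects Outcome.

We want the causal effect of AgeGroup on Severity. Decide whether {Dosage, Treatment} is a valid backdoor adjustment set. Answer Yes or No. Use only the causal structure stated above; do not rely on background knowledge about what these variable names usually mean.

Backdoor paths from AgeGroup to Severity (paths whose first edge points into AgeGroup):
  P1: AgeGroup <- Dosage -> Comorbidity -> Severity
  P2: AgeGroup <- Dosage -> Comorbidity -> Biomarker <- Hospital -> Outcome <- Severity
  P3: AgeGroup <- Dosage -> Biomarker <- Comorbidity -> Severity
  P4: AgeGroup <- Dosage -> Biomarker <- Hospital -> Outcome <- Severity
Condition 1 (no descendant of AgeGroup in the set): holds — descendants of AgeGroup are {Biomarker, Comorbidity, Outcome, Severity}; none are in {Dosage, Treatment}.
Condition 2 (every backdoor path blocked by {Dosage, Treatment}):
  P1: blocked at fork node Dosage ∈ conditioning set.
  P2: blocked at fork node Dosage ∈ conditioning set.
  P3: blocked at fork node Dosage ∈ conditioning set.
  P4: blocked at fork node Dosage ∈ conditioning set.
{Dosage, Treatment} satisfies the backdoor criterion.

Yes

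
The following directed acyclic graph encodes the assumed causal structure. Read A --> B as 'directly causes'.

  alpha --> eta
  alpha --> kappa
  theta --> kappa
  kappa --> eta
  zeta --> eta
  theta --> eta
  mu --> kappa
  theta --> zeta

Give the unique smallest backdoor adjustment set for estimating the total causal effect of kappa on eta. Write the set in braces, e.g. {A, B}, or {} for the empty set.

{alpha, theta}

Variables eligible for adjustment (non-descendants of kappa, excluding kappa and eta): {alpha, mu, theta, zeta}.
Backdoor paths from kappa to eta:
  P1: kappa <- theta -> zeta -> eta
  P2: kappa <- theta -> eta
  P3: kappa <- alpha -> eta
The empty set is not sufficient: P1 (kappa <- theta -> zeta -> eta) has no collider blocking it and no conditioned non-collider, so it is open.
Try {alpha, theta}:
  P1: blocked at fork node theta ∈ conditioning set.
  P2: blocked at fork node theta ∈ conditioning set.
  P3: blocked at fork node alpha ∈ conditioning set.
{alpha, theta} contains no descendant of kappa and blocks every backdoor path.
Every element of {alpha, theta} is needed (dropping alpha leaves P3 open; dropping theta leaves P1 open), so no proper subset is valid.
Among all size-2 subsets of the eligible variables, only {alpha, theta} blocks every backdoor path, so it is the unique smallest valid adjustment set.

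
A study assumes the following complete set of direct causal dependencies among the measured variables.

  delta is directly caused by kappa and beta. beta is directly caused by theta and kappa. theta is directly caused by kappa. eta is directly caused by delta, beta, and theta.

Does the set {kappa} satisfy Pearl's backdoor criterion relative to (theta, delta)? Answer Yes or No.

Yes

Backdoor paths from theta to delta (paths whose first edge points into theta):
  P1: theta <- kappa -> beta -> delta
  P2: theta <- kappa -> beta -> eta <- delta
  P3: theta <- kappa -> delta
Condition 1 (no descendant of theta in the set): holds — descendants of theta are {beta, delta, eta}; none are in {kappa}.
Condition 2 (every backdoor path blocked by {kappa}):
  P1: blocked at fork node kappa ∈ conditioning set.
  P2: blocked at fork node kappa ∈ conditioning set.
  P3: blocked at fork node kappa ∈ conditioning set.
{kappa} satisfies the backdoor criterion.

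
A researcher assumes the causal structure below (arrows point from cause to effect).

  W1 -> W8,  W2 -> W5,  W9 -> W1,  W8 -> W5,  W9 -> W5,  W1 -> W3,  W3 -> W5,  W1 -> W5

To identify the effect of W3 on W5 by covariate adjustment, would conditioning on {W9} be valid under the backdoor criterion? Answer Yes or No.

Backdoor paths from W3 to W5 (paths whose first edge points into W3):
  P1: W3 <- W1 <- W9 -> W5
  P2: W3 <- W1 -> W8 -> W5
  P3: W3 <- W1 -> W5
Condition 1 (no descendant of W3 in the set): holds — descendants of W3 are {W5}; none are in {W9}.
Condition 2 (every backdoor path blocked by {W9}):
  P1: blocked at fork node W9 ∈ conditioning set.
  P2: open — no interior node is in the conditioning set.
  P3: open — no interior node is in the conditioning set.
{W9} does not satisfy the backdoor criterion.

No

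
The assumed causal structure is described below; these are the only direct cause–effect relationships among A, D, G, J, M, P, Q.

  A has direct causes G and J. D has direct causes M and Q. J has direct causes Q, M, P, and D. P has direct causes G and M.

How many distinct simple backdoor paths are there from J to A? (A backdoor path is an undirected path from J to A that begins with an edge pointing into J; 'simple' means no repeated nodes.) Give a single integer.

4

A backdoor path from J to A is any simple undirected path whose first edge points into J (i.e. leaves J via a parent).
Parents of J: {D, M, P, Q}.
Enumerating:
  P1: J <- M -> P <- G -> A
  P2: J <- Q -> D <- M -> P <- G -> A
  P3: J <- D <- M -> P <- G -> A
  P4: J <- P <- G -> A
That exhausts the simple backdoor paths. Count: 4.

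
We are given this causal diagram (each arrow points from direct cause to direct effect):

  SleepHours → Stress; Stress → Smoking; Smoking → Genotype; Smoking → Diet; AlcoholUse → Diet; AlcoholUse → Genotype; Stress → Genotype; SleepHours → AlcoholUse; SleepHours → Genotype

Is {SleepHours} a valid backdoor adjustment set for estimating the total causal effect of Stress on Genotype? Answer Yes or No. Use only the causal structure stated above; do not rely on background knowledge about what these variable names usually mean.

Yes

Backdoor paths from Stress to Genotype (paths whose first edge points into Stress):
  P1: Stress <- SleepHours -> AlcoholUse -> Genotype
  P2: Stress <- SleepHours -> AlcoholUse -> Diet <- Smoking -> Genotype
  P3: Stress <- SleepHours -> Genotype
Condition 1 (no descendant of Stress in the set): holds — descendants of Stress are {Diet, Genotype, Smoking}; none are in {SleepHours}.
Condition 2 (every backdoor path blocked by {SleepHours}):
  P1: blocked at fork node SleepHours ∈ conditioning set.
  P2: blocked at fork node SleepHours ∈ conditioning set.
  P3: blocked at fork node SleepHours ∈ conditioning set.
{SleepHours} satisfies the backdoor criterion.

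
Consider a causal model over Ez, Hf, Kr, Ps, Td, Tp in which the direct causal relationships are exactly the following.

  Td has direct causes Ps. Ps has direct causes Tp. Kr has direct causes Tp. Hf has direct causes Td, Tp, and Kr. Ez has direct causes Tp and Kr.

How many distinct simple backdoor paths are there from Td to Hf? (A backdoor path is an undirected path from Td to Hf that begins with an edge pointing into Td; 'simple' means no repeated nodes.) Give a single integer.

A backdoor path from Td to Hf is any simple undirected path whose first edge points into Td (i.e. leaves Td via a parent).
Parents of Td: {Ps}.
Enumerating:
  P1: Td <- Ps <- Tp -> Kr -> Hf
  P2: Td <- Ps <- Tp -> Ez <- Kr -> Hf
  P3: Td <- Ps <- Tp -> Hf
That exhausts the simple backdoor paths. Count: 3.

3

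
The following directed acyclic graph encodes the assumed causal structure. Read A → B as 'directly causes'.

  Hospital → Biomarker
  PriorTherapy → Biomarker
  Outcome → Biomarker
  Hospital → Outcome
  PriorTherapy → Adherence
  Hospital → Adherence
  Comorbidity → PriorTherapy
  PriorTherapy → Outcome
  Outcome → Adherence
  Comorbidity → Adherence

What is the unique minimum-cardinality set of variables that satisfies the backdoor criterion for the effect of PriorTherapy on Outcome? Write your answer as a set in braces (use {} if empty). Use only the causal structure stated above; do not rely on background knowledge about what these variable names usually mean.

{}

Variables eligible for adjustment (non-descendants of PriorTherapy, excluding PriorTherapy and Outcome): {Comorbidity, Hospital}.
Backdoor paths from PriorTherapy to Outcome:
  P1: PriorTherapy <- Comorbidity -> Adherence <- Hospital -> Outcome
  P2: PriorTherapy <- Comorbidity -> Adherence <- Hospital -> Biomarker <- Outcome
  P3: PriorTherapy <- Comorbidity -> Adherence <- Outcome
Each backdoor path contains an unconditioned collider, so every path is already blocked with the empty conditioning set:
  P1: blocked at collider Adherence (neither it nor any descendant is in the conditioning set).
  P2: blocked at collider Adherence (neither it nor any descendant is in the conditioning set).
  P3: blocked at collider Adherence (neither it nor any descendant is in the conditioning set).
The empty set is therefore the unique smallest valid set.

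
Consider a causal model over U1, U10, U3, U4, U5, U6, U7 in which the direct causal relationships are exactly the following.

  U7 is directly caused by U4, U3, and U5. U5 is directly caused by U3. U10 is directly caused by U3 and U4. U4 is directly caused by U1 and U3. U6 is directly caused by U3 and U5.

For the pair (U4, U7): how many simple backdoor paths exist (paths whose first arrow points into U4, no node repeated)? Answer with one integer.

A backdoor path from U4 to U7 is any simple undirected path whose first edge points into U4 (i.e. leaves U4 via a parent).
Parents of U4: {U1, U3}.
Enumerating:
  P1: U4 <- U3 -> U5 -> U7
  P2: U4 <- U3 -> U6 <- U5 -> U7
  P3: U4 <- U3 -> U7
That exhausts the simple backdoor paths. Count: 3.

3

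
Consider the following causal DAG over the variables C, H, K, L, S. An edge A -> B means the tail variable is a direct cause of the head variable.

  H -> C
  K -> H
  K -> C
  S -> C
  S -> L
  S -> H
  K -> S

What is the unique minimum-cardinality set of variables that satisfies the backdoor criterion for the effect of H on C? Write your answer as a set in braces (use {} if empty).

Variables eligible for adjustment (non-descendants of H, excluding H and C): {K, L, S}.
Backdoor paths from H to C:
  P1: H <- K -> S -> C
  P2: H <- K -> C
  P3: H <- S <- K -> C
  P4: H <- S -> C
The empty set is not sufficient: P1 (H <- K -> S -> C) has no collider blocking it and no conditioned non-collider, so it is open.
Try {K, S}:
  P1: blocked at fork node K ∈ conditioning set.
  P2: blocked at fork node K ∈ conditioning set.
  P3: blocked at chain node S ∈ conditioning set.
  P4: blocked at fork node S ∈ conditioning set.
{K, S} contains no descendant of H and blocks every backdoor path.
Every element of {K, S} is needed (dropping K leaves P2 open; dropping S leaves P4 open), so no proper subset is valid.
Among all size-2 subsets of the eligible variables, only {K, S} blocks every backdoor path, so it is the unique smallest valid adjustment set.

{K, S}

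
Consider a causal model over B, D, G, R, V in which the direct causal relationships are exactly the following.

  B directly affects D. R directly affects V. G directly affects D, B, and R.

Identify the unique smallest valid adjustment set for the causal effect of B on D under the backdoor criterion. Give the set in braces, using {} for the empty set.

Variables eligible for adjustment (non-descendants of B, excluding B and D): {G, R, V}.
Backdoor paths from B to D:
  P1: B <- G -> D
The empty set is not sufficient: P1 (B <- G -> D) has no collider blocking it and no conditioned non-collider, so it is open.
Try {G}:
  P1: blocked at fork node G ∈ conditioning set.
{G} contains no descendant of B and blocks every backdoor path.
No other singleton works — e.g. {R} leaves P1 open — so {G} is the unique smallest valid adjustment set.

{G}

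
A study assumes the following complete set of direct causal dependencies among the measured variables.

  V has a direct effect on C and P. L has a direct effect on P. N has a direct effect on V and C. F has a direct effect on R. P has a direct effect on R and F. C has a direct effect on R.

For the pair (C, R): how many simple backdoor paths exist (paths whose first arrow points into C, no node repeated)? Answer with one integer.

A backdoor path from C to R is any simple undirected path whose first edge points into C (i.e. leaves C via a parent).
Parents of C: {N, V}.
Enumerating:
  P1: C <- N -> V -> P -> F -> R
  P2: C <- N -> V -> P -> R
  P3: C <- V -> P -> F -> R
  P4: C <- V -> P -> R
That exhausts the simple backdoor paths. Count: 4.

4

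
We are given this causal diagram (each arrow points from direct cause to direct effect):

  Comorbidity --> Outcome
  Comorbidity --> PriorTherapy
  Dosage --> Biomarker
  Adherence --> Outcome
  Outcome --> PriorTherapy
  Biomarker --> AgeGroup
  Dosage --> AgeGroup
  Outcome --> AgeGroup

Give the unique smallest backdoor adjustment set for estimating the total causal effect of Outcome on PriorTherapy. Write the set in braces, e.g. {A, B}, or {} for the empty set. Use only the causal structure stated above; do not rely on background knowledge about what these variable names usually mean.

Variables eligible for adjustment (non-descendants of Outcome, excluding Outcome and PriorTherapy): {Adherence, Biomarker, Comorbidity, Dosage}.
Backdoor paths from Outcome to PriorTherapy:
  P1: Outcome <- Comorbidity -> PriorTherapy
The empty set is not sufficient: P1 (Outcome <- Comorbidity -> PriorTherapy) has no collider blocking it and no conditioned non-collider, so it is open.
Try {Comorbidity}:
  P1: blocked at fork node Comorbidity ∈ conditioning set.
{Comorbidity} contains no descendant of Outcome and blocks every backdoor path.
No other singleton works — e.g. {Dosage} leaves P1 open — so {Comorbidity} is the unique smallest valid adjustment set.

{Comorbidity}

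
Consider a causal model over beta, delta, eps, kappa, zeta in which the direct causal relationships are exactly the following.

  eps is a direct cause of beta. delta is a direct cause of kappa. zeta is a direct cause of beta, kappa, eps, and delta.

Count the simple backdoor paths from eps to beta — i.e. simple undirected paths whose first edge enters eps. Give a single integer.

1

A backdoor path from eps to beta is any simple undirected path whose first edge points into eps (i.e. leaves eps via a parent).
Parents of eps: {zeta}.
Enumerating:
  P1: eps <- zeta -> beta
That exhausts the simple backdoor paths. Count: 1.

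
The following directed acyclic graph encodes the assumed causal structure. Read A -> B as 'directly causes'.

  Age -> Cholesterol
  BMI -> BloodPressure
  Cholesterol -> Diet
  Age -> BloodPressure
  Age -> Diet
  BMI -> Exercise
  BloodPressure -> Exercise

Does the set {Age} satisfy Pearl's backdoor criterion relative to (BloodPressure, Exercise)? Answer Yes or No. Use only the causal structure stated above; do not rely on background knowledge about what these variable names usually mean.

No

Backdoor paths from BloodPressure to Exercise (paths whose first edge points into BloodPressure):
  P1: BloodPressure <- BMI -> Exercise
Condition 1 (no descendant of BloodPressure in the set): holds — descendants of BloodPressure are {Exercise}; none are in {Age}.
Condition 2 (every backdoor path blocked by {Age}):
  P1: open — no interior node is in the conditioning set.
{Age} does not satisfy the backdoor criterion.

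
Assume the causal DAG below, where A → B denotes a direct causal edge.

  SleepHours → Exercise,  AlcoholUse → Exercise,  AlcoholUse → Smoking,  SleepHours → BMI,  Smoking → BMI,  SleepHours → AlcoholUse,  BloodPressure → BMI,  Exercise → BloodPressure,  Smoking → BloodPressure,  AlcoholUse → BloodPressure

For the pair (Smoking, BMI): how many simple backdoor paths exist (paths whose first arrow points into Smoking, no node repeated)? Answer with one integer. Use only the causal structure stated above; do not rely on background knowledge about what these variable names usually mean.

A backdoor path from Smoking to BMI is any simple undirected path whose first edge points into Smoking (i.e. leaves Smoking via a parent).
Parents of Smoking: {AlcoholUse}.
Enumerating:
  P1: Smoking <- AlcoholUse <- SleepHours -> Exercise -> BloodPressure -> BMI
  P2: Smoking <- AlcoholUse <- SleepHours -> BMI
  P3: Smoking <- AlcoholUse -> Exercise <- SleepHours -> BMI
  P4: Smoking <- AlcoholUse -> Exercise -> BloodPressure -> BMI
  P5: Smoking <- AlcoholUse -> BloodPressure <- Exercise <- SleepHours -> BMI
  P6: Smoking <- AlcoholUse -> BloodPressure -> BMI
That exhausts the simple backdoor paths. Count: 6.

6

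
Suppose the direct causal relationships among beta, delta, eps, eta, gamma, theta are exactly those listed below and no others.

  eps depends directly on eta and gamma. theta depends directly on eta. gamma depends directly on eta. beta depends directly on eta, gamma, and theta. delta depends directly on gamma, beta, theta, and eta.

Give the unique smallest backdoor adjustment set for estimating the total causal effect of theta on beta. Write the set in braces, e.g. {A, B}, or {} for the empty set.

{eta}

Variables eligible for adjustment (non-descendants of theta, excluding theta and beta): {eps, eta, gamma}.
Backdoor paths from theta to beta:
  P1: theta <- eta -> gamma -> beta
  P2: theta <- eta -> gamma -> delta <- beta
  P3: theta <- eta -> eps <- gamma -> beta
  P4: theta <- eta -> eps <- gamma -> delta <- beta
  P5: theta <- eta -> beta
  P6: theta <- eta -> delta <- gamma -> beta
  P7: theta <- eta -> delta <- beta
The empty set is not sufficient: P1 (theta <- eta -> gamma -> beta) has no collider blocking it and no conditioned non-collider, so it is open.
Try {eta}:
  P1: blocked at fork node eta ∈ conditioning set.
  P2: blocked at fork node eta ∈ conditioning set.
  P3: blocked at fork node eta ∈ conditioning set.
  P4: blocked at fork node eta ∈ conditioning set.
  P5: blocked at fork node eta ∈ conditioning set.
  P6: blocked at fork node eta ∈ conditioning set.
  P7: blocked at fork node eta ∈ conditioning set.
{eta} contains no descendant of theta and blocks every backdoor path.
No other singleton works — e.g. {gamma} leaves P5 open — so {eta} is the unique smallest valid adjustment set.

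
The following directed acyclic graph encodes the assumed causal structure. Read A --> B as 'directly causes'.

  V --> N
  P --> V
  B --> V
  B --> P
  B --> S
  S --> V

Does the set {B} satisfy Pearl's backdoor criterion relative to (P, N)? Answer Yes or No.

Yes

Backdoor paths from P to N (paths whose first edge points into P):
  P1: P <- B -> S -> V -> N
  P2: P <- B -> V -> N
Condition 1 (no descendant of P in the set): holds — descendants of P are {N, V}; none are in {B}.
Condition 2 (every backdoor path blocked by {B}):
  P1: blocked at fork node B ∈ conditioning set.
  P2: blocked at fork node B ∈ conditioning set.
{B} satisfies the backdoor criterion.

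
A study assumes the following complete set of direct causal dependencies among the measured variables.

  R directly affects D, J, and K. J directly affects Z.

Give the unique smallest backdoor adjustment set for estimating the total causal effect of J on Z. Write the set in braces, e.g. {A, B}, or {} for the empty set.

{}

Variables eligible for adjustment (non-descendants of J, excluding J and Z): {D, K, R}.
Backdoor paths from J to Z:
  (none)
With no backdoor paths the empty set already satisfies the criterion, and it is trivially minimal.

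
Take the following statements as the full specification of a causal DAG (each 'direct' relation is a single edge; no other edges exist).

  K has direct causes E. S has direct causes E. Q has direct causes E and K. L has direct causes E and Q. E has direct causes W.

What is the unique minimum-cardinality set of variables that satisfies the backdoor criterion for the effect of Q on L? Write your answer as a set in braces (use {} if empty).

{E}

Variables eligible for adjustment (non-descendants of Q, excluding Q and L): {E, K, S, W}.
Backdoor paths from Q to L:
  P1: Q <- E -> L
  P2: Q <- K <- E -> L
The empty set is not sufficient: P1 (Q <- E -> L) has no collider blocking it and no conditioned non-collider, so it is open.
Try {E}:
  P1: blocked at fork node E ∈ conditioning set.
  P2: blocked at fork node E ∈ conditioning set.
{E} contains no descendant of Q and blocks every backdoor path.
No other singleton works — e.g. {W} leaves P1 open — so {E} is the unique smallest valid adjustment set.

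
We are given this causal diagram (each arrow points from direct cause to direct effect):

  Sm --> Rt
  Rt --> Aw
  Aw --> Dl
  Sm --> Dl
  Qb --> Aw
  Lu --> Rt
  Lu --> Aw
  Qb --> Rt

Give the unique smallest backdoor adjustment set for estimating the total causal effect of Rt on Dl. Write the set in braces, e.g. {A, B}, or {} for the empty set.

{Lu, Qb, Sm}

Variables eligible for adjustment (non-descendants of Rt, excluding Rt and Dl): {Lu, Qb, Sm}.
Backdoor paths from Rt to Dl:
  P1: Rt <- Lu -> Aw -> Dl
  P2: Rt <- Sm -> Dl
  P3: Rt <- Qb -> Aw -> Dl
The empty set is not sufficient: P1 (Rt <- Lu -> Aw -> Dl) has no collider blocking it and no conditioned non-collider, so it is open.
Try {Lu, Qb, Sm}:
  P1: blocked at fork node Lu ∈ conditioning set.
  P2: blocked at fork node Sm ∈ conditioning set.
  P3: blocked at fork node Qb ∈ conditioning set.
{Lu, Qb, Sm} contains no descendant of Rt and blocks every backdoor path.
Every element of {Lu, Qb, Sm} is needed (dropping Lu leaves P1 open; dropping Qb leaves P3 open; dropping Sm leaves P2 open), so no proper subset is valid.
Among all size-3 subsets of the eligible variables, only {Lu, Qb, Sm} blocks every backdoor path, so it is the unique smallest valid adjustment set.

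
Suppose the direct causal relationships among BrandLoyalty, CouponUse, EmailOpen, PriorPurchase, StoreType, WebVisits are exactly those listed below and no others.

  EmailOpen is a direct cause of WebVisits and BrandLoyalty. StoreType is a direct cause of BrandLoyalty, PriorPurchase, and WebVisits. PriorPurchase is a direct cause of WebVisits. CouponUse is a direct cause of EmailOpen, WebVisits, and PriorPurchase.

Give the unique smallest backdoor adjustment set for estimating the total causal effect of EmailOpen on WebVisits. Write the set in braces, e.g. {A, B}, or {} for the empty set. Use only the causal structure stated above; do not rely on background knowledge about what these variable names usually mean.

{CouponUse}

Variables eligible for adjustment (non-descendants of EmailOpen, excluding EmailOpen and WebVisits): {CouponUse, PriorPurchase, StoreType}.
Backdoor paths from EmailOpen to WebVisits:
  P1: EmailOpen <- CouponUse -> PriorPurchase <- StoreType -> WebVisits
  P2: EmailOpen <- CouponUse -> PriorPurchase -> WebVisits
  P3: EmailOpen <- CouponUse -> WebVisits
The empty set is not sufficient: P2 (EmailOpen <- CouponUse -> PriorPurchase -> WebVisits) has no collider blocking it and no conditioned non-collider, so it is open.
Try {CouponUse}:
  P1: blocked at fork node CouponUse ∈ conditioning set.
  P2: blocked at fork node CouponUse ∈ conditioning set.
  P3: blocked at fork node CouponUse ∈ conditioning set.
{CouponUse} contains no descendant of EmailOpen and blocks every backdoor path.
No other singleton works — e.g. {StoreType} leaves P2 open — so {CouponUse} is the unique smallest valid adjustment set.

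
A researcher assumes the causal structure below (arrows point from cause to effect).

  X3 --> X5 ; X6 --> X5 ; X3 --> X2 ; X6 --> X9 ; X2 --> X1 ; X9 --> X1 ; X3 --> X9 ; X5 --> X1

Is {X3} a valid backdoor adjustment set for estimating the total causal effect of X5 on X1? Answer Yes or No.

No

Backdoor paths from X5 to X1 (paths whose first edge points into X5):
  P1: X5 <- X6 -> X9 <- X3 -> X2 -> X1
  P2: X5 <- X6 -> X9 -> X1
  P3: X5 <- X3 -> X2 -> X1
  P4: X5 <- X3 -> X9 -> X1
Condition 1 (no descendant of X5 in the set): holds — descendants of X5 are {X1}; none are in {X3}.
Condition 2 (every backdoor path blocked by {X3}):
  P1: blocked at collider X9 (neither it nor any descendant is in the conditioning set).
  P2: open — no interior node is in the conditioning set.
  P3: blocked at fork node X3 ∈ conditioning set.
  P4: blocked at fork node X3 ∈ conditioning set.
{X3} does not satisfy the backdoor criterion.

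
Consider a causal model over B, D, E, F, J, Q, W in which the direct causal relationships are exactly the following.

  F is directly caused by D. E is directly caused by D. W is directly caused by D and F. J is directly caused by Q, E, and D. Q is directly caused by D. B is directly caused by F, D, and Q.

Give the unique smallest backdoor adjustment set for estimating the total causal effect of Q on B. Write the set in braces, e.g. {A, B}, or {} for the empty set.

{D}

Variables eligible for adjustment (non-descendants of Q, excluding Q and B): {D, E, F, W}.
Backdoor paths from Q to B:
  P1: Q <- D -> F -> B
  P2: Q <- D -> B
  P3: Q <- D -> W <- F -> B
The empty set is not sufficient: P1 (Q <- D -> F -> B) has no collider blocking it and no conditioned non-collider, so it is open.
Try {D}:
  P1: blocked at fork node D ∈ conditioning set.
  P2: blocked at fork node D ∈ conditioning set.
  P3: blocked at fork node D ∈ conditioning set.
{D} contains no descendant of Q and blocks every backdoor path.
No other singleton works — e.g. {F} leaves P2 open — so {D} is the unique smallest valid adjustment set.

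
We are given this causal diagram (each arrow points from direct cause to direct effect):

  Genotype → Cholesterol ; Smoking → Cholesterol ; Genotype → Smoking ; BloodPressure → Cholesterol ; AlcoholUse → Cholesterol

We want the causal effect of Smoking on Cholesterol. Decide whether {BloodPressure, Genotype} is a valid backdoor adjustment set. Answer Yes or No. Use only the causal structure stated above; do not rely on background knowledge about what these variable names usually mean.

Backdoor paths from Smoking to Cholesterol (paths whose first edge points into Smoking):
  P1: Smoking <- Genotype -> Cholesterol
Condition 1 (no descendant of Smoking in the set): holds — descendants of Smoking are {Cholesterol}; none are in {BloodPressure, Genotype}.
Condition 2 (every backdoor path blocked by {BloodPressure, Genotype}):
  P1: blocked at fork node Genotype ∈ conditioning set.
{BloodPressure, Genotype} satisfies the backdoor criterion.

Yes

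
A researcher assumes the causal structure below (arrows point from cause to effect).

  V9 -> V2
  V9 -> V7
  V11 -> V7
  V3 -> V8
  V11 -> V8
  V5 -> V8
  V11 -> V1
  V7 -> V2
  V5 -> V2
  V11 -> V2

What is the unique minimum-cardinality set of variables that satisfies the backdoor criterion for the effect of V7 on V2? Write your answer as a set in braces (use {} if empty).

Variables eligible for adjustment (non-descendants of V7, excluding V7 and V2): {V1, V11, V3, V5, V8, V9}.
Backdoor paths from V7 to V2:
  P1: V7 <- V11 -> V8 <- V5 -> V2
  P2: V7 <- V11 -> V2
  P3: V7 <- V9 -> V2
The empty set is not sufficient: P2 (V7 <- V11 -> V2) has no collider blocking it and no conditioned non-collider, so it is open.
Try {V11, V9}:
  P1: blocked at fork node V11 ∈ conditioning set.
  P2: blocked at fork node V11 ∈ conditioning set.
  P3: blocked at fork node V9 ∈ conditioning set.
{V11, V9} contains no descendant of V7 and blocks every backdoor path.
Every element of {V11, V9} is needed (dropping V11 leaves P2 open; dropping V9 leaves P3 open), so no proper subset is valid.
Among all size-2 subsets of the eligible variables, only {V11, V9} blocks every backdoor path, so it is the unique smallest valid adjustment set.

{V11, V9}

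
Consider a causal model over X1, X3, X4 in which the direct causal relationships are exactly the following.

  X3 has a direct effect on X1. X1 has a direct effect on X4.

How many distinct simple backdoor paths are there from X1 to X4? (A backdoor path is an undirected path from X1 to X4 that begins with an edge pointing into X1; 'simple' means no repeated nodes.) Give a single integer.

A backdoor path from X1 to X4 is any simple undirected path whose first edge points into X1 (i.e. leaves X1 via a parent).
Parents of X1: {X3}.
No simple path from any parent of X1 reaches X4 without revisiting X1, so there are no backdoor paths.

0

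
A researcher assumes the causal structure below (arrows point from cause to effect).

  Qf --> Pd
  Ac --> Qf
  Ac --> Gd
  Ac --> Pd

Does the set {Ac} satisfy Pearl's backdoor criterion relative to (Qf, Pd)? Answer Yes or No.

Yes

Backdoor paths from Qf to Pd (paths whose first edge points into Qf):
  P1: Qf <- Ac -> Pd
Condition 1 (no descendant of Qf in the set): holds — descendants of Qf are {Pd}; none are in {Ac}.
Condition 2 (every backdoor path blocked by {Ac}):
  P1: blocked at fork node Ac ∈ conditioning set.
{Ac} satisfies the backdoor criterion.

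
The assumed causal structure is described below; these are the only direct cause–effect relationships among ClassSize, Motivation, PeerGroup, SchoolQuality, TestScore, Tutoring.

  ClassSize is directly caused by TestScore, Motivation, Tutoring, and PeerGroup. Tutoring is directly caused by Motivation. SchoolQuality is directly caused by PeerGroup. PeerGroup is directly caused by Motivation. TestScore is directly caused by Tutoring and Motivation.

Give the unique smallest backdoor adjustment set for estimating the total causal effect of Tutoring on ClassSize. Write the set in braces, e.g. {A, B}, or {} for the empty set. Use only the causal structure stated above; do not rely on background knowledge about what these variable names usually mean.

{Motivation}

Variables eligible for adjustment (non-descendants of Tutoring, excluding Tutoring and ClassSize): {Motivation, PeerGroup, SchoolQuality}.
Backdoor paths from Tutoring to ClassSize:
  P1: Tutoring <- Motivation -> PeerGroup -> ClassSize
  P2: Tutoring <- Motivation -> TestScore -> ClassSize
  P3: Tutoring <- Motivation -> ClassSize
The empty set is not sufficient: P1 (Tutoring <- Motivation -> PeerGroup -> ClassSize) has no collider blocking it and no conditioned non-collider, so it is open.
Try {Motivation}:
  P1: blocked at fork node Motivation ∈ conditioning set.
  P2: blocked at fork node Motivation ∈ conditioning set.
  P3: blocked at fork node Motivation ∈ conditioning set.
{Motivation} contains no descendant of Tutoring and blocks every backdoor path.
No other singleton works — e.g. {PeerGroup} leaves P2 open — so {Motivation} is the unique smallest valid adjustment set.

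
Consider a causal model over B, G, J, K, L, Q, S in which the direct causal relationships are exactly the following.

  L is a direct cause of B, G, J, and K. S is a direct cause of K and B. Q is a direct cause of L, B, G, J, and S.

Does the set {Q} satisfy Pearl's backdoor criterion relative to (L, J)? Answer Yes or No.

Yes

Backdoor paths from L to J (paths whose first edge points into L):
  P1: L <- Q -> J
Condition 1 (no descendant of L in the set): holds — descendants of L are {B, G, J, K}; none are in {Q}.
Condition 2 (every backdoor path blocked by {Q}):
  P1: blocked at fork node Q ∈ conditioning set.
{Q} satisfies the backdoor criterion.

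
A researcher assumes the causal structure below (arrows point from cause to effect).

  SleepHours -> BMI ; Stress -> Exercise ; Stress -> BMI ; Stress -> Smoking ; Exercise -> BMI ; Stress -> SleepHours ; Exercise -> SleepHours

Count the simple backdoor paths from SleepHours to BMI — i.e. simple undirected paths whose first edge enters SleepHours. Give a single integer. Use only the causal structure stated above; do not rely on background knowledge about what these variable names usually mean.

4

A backdoor path from SleepHours to BMI is any simple undirected path whose first edge points into SleepHours (i.e. leaves SleepHours via a parent).
Parents of SleepHours: {Exercise, Stress}.
Enumerating:
  P1: SleepHours <- Stress -> Exercise -> BMI
  P2: SleepHours <- Stress -> BMI
  P3: SleepHours <- Exercise <- Stress -> BMI
  P4: SleepHours <- Exercise -> BMI
That exhausts the simple backdoor paths. Count: 4.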